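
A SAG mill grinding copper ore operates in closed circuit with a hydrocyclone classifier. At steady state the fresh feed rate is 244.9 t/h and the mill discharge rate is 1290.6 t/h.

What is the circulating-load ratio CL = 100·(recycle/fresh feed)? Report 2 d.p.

CL = 426.99 %

Steady state: M = F + R.
R = M − F = 1290.6 − 244.9 = 1045.7 t/h
CL = 100·R/F = 100·1045.7/244.9 = 426.99 %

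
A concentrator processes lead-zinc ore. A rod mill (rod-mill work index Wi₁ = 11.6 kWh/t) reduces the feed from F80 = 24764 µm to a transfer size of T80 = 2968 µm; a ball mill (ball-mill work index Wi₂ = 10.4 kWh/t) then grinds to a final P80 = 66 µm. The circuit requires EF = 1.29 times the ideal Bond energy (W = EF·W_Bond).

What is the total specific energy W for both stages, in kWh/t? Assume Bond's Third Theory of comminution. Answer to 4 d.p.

W = 15.8472 kWh/t

W = 10 Wi (1/√P80 − 1/√F80)  [Bond]
Stage 1 (24764→2968 µm, Wi₁=11.6): W₁ = 10·11.6·(0.018356 − 0.006355) = 1.3921 kWh/t
Stage 2 (2968→66 µm, Wi₂=10.4): W₂ = 10·10.4·(0.123091 − 0.018356) = 10.8925 kWh/t
W = W₁ + W₂ = 1.3921 + 10.8925 = 12.2846 kWh/t
Apply correction: 12.2846 × 1.29 = 15.8472 kWh/t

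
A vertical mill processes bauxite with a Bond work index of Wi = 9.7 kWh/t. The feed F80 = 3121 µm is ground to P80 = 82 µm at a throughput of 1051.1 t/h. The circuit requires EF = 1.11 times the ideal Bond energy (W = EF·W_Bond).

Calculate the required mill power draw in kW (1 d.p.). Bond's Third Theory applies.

P = 10472.0 kW

Bond: W = 10·Wi·(1/√P80 − 1/√F80)
W = 10·9.7·(1/√82 − 1/√3121) = 10·9.7·(0.092532) = 8.9756 kWh/t
Corrected W = EF·W_Bond = 1.11·8.9756 = 9.9629 kWh/t
P = W·T = 9.9629·1051.1 = 10472.0 kW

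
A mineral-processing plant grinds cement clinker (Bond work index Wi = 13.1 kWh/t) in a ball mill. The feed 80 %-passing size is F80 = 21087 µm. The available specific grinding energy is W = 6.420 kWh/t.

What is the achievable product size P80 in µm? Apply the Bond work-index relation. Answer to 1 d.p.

P80 = 320.1 µm

W = 10·Wi·(P80^(-½) − F80^(-½))
P80^-0.5 = F80^-0.5 + W/(10 Wi)
  = 6.4200/(10·13.1) + 1/√21087 = 0.049008 + 0.006886 = 0.055894
P80 = (1/0.055894)² = 17.8910² = 320.09 µm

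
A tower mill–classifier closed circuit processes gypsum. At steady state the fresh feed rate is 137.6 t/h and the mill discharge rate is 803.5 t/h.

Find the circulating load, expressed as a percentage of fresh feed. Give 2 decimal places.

M = F + R at steady state, so:
R = M − F = 803.5 − 137.6 = 665.9 t/h
CL = 100·R/F = 100·665.9/137.6 = 483.94 %

CL = 483.94 %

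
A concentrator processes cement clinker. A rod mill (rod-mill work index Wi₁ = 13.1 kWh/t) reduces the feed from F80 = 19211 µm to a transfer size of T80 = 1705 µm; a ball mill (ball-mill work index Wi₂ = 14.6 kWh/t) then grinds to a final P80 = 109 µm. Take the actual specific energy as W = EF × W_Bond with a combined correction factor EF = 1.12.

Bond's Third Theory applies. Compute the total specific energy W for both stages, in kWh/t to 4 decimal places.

Bond:  W = 10 Wi (1/√P − 1/√F)
Stage 1 (19211→1705 µm, Wi₁=13.1): W₁ = 10·13.1·(0.024218 − 0.007215) = 2.2274 kWh/t
Stage 2 (1705→109 µm, Wi₂=14.6): W₂ = 10·14.6·(0.095783 − 0.024218) = 10.4484 kWh/t
W = W₁ + W₂ = 2.2274 + 10.4484 = 12.6759 kWh/t
With EF = 1.12: W = 12.6759·1.12 = 14.1970 kWh/t

W = 14.1970 kWh/t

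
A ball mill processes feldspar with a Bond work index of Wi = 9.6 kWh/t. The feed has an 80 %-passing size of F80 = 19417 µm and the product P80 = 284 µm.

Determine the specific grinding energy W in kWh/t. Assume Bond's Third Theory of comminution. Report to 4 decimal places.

W = 10·Wi·(P80^(-½) − F80^(-½))
1/√284 = 0.059339;  1/√19417 = 0.007176
W = 10·9.6·(0.059339 − 0.007176) = 5.0076 kWh/t

W = 5.0076 kWh/t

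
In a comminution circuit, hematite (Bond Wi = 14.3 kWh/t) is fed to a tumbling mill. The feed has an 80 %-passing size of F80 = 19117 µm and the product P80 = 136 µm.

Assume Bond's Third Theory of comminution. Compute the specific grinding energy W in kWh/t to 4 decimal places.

W = 10 Wi / √P80 − 10 Wi / √F80
1/√136 = 0.085749;  1/√19117 = 0.007233
W = 10·14.3·(0.085749 − 0.007233) = 11.2279 kWh/t

W = 11.2279 kWh/t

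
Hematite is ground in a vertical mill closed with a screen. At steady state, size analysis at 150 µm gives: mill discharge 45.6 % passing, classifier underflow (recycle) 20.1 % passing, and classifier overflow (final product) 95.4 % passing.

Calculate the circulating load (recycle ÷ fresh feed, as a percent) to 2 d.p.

CL = 195.29 %

Balance %-passing 150 µm (r = R/F):
d + r·d = r·u + o → r(d−u) = o−d
r = (95.4 − 45.6)/(45.6 − 20.1) = 49.8/25.5 = 1.9529
CL = 100·r = 195.29 %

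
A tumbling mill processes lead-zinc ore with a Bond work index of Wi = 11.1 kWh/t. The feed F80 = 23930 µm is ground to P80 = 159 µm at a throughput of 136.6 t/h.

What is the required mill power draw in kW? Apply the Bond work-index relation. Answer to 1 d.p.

P = 1104.5 kW

Bond:  W = 10 Wi (1/√P − 1/√F)
W = 10·11.1·(1/√159 − 1/√23930) = 10·11.1·(0.072841) = 8.0853 kWh/t
P_mill = W·ṁ = 8.0853·136.6 = 1104.5 kW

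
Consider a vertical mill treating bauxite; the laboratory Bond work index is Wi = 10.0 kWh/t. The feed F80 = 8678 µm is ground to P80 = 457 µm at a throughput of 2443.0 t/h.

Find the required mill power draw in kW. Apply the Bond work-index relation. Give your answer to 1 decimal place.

P = 8805.4 kW

W = 10 Wi (P80^-0.5 − F80^-0.5)
W = 10·10.0·(1/√457 − 1/√8678) = 10·10.0·(0.036043) = 3.6043 kWh/t
P = W·T = 3.6043·2443.0 = 8805.4 kW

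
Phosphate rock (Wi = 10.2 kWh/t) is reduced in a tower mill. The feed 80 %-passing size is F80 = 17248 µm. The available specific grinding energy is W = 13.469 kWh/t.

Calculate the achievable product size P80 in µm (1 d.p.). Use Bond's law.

Bond:  W = 10 Wi (1/√P − 1/√F)
P80^(−½) = W/(10 Wi) + F80^(−½)
  = 13.4690/(10·10.2) + 1/√17248 = 0.132049 + 0.007614 = 0.139663
P80 = (1/0.139663)² = 7.1601² = 51.27 µm

P80 = 51.3 µm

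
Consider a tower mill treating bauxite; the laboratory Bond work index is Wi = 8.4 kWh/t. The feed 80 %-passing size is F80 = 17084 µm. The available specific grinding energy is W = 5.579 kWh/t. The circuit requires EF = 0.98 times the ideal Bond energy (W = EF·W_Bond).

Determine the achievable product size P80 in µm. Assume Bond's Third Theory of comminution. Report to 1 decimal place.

P80 = 175.8 µm

W = 10 Wi (P80^-0.5 − F80^-0.5)
W_Bond = W / EF = 5.579 / 0.98 = 5.6929 kWh/t
⇒ 1/√P80 = W_Bond/(10 Wi) + 1/√F80
  = 5.6929/(10·8.4) + 1/√17084 = 0.067772 + 0.007651 = 0.075423
P80 = (1/0.075423)² = 13.2586² = 175.79 µm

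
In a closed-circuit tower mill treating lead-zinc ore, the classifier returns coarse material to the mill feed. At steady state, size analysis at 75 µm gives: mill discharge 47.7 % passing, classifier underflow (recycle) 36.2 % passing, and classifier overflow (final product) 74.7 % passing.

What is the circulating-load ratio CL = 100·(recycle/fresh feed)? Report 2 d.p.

Balance %-passing 75 µm (r = R/F):
d + r·d = r·u + o → r(d−u) = o−d
r = (74.7 − 47.7)/(47.7 − 36.2) = 27.0/11.5 = 2.3478
CL = 100·r = 234.78 %

CL = 234.78 %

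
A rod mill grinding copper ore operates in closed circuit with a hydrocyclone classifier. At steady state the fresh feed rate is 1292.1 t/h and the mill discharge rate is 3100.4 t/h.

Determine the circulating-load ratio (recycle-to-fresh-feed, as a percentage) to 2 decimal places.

CL = 139.95 %

M = F + R at steady state, so:
R = M − F = 3100.4 − 1292.1 = 1808.3 t/h
CL = 100·R/F = 100·1808.3/1292.1 = 139.95 %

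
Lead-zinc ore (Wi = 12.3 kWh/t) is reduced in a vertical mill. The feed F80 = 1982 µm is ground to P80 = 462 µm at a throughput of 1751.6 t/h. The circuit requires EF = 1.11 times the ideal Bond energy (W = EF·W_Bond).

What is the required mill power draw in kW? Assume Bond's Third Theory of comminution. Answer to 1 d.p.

W = 10 Wi / √P80 − 10 Wi / √F80
W = 10·12.3·(1/√462 − 1/√1982) = 10·12.3·(0.024062) = 2.9597 kWh/t
Apply correction: 2.9597 × 1.11 = 3.2852 kWh/t
Mill draw = 3.2852 × 1751.6 = 5754.4 kW

P = 5754.4 kW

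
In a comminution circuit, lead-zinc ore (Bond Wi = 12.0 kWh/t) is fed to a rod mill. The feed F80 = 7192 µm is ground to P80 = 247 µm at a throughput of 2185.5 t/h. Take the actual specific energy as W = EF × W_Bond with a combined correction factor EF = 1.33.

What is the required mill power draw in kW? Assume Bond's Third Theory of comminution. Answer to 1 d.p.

W = 10·Wi·[P80^(−½) − F80^(−½)]
W = 10·12.0·(1/√247 − 1/√7192) = 10·12.0·(0.051837) = 6.2204 kWh/t
Apply correction: 6.2204 × 1.33 = 8.2732 kWh/t
Power = W × throughput = 8.2732 kWh/t × 2185.5 t/h = 18081.0 kW

P = 18081.0 kW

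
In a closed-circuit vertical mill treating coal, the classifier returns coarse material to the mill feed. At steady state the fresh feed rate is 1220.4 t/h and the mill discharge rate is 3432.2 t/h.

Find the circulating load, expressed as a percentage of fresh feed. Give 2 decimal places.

Discharge = new feed + return, hence
R = M − F = 3432.2 − 1220.4 = 2211.8 t/h
CL = 100·R/F = 100·2211.8/1220.4 = 181.24 %

CL = 181.24 %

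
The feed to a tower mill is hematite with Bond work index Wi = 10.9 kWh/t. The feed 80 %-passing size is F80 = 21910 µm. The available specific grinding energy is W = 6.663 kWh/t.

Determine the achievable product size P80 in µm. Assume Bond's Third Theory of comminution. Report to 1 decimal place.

P80 = 217.0 µm

W = 10 Wi (P80^-0.5 − F80^-0.5)
P80^(−½) = W/(10 Wi) + F80^(−½)
  = 6.6630/(10·10.9) + 1/√21910 = 0.061128 + 0.006756 = 0.067884
P80 = (1/0.067884)² = 14.7310² = 217.00 µm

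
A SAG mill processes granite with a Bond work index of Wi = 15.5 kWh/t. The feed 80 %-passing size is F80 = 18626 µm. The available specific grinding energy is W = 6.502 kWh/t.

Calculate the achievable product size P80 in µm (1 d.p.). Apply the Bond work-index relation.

P80 = 411.8 µm

W = 10 Wi (P80^-0.5 − F80^-0.5)
⇒ 1/√P80 = W/(10·Wi) + 1/√F80
  = 6.5020/(10·15.5) + 1/√18626 = 0.041948 + 0.007327 = 0.049276
P80 = (1/0.049276)² = 20.2940² = 411.85 µm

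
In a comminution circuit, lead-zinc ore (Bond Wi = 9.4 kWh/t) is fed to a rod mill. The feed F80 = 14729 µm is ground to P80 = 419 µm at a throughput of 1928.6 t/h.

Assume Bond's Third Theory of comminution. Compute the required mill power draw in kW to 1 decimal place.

W = 10 Wi (1/√P80 − 1/√F80)  [Bond]
W = 10·9.4·(1/√419 − 1/√14729) = 10·9.4·(0.040613) = 3.8177 kWh/t
P = W·T = 3.8177·1928.6 = 7362.7 kW

P = 7362.7 kW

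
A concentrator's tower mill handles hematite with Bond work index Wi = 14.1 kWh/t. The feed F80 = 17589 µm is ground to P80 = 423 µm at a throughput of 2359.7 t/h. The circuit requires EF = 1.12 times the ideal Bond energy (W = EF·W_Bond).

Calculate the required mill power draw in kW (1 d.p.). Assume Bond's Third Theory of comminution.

W = 10 Wi / √P80 − 10 Wi / √F80
W = 10·14.1·(1/√423 − 1/√17589) = 10·14.1·(0.041082) = 5.7925 kWh/t
With EF = 1.12: W = 5.7925·1.12 = 6.4876 kWh/t
Mill draw = 6.4876 × 2359.7 = 15308.8 kW

P = 15308.8 kW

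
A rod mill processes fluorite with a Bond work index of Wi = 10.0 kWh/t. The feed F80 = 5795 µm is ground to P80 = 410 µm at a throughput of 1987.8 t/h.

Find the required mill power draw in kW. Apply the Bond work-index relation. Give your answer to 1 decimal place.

P = 7205.8 kW

W = 10·Wi·(P80^(-½) − F80^(-½))
W = 10·10.0·(1/√410 − 1/√5795) = 10·10.0·(0.036250) = 3.6250 kWh/t
P = W·T = 3.6250·1987.8 = 7205.8 kW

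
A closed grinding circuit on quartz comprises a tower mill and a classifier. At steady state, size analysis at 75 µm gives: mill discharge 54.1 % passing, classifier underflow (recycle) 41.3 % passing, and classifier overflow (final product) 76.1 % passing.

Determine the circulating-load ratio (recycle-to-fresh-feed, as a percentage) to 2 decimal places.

CL = 171.87 %

Mass balance on the −75 µm fraction:
Fd + Rd = Ru + Fo ⇒ R/F = (o−d)/(d−u)
r = (76.1 − 54.1)/(54.1 − 41.3) = 22.0/12.8 = 1.7187
CL = 100·r = 171.87 %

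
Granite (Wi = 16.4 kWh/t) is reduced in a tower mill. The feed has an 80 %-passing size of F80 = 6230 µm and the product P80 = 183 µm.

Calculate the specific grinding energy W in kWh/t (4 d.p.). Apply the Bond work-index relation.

W = 10.0454 kWh/t

Bond:  W = 10 Wi (1/√P − 1/√F)
1/√183 = 0.073922;  1/√6230 = 0.012669
W = 10·16.4·(0.073922 − 0.012669) = 10.0454 kWh/t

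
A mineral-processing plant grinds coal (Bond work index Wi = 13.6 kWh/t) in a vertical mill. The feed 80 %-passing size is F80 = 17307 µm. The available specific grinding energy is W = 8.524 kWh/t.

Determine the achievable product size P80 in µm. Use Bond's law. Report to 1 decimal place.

P80 = 202.5 µm

W = 10 Wi (1/√P80 − 1/√F80)  [Bond]
1/√P80 = 1/√F80 + W/(10·Wi)
  = 8.5240/(10·13.6) + 1/√17307 = 0.062676 + 0.007601 = 0.070278
P80 = (1/0.070278)² = 14.2292² = 202.47 µm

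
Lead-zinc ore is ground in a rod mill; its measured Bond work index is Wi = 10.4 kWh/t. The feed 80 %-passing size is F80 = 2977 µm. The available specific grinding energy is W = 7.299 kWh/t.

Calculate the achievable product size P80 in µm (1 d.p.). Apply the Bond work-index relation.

Bond: W = 10·Wi·(1/√P80 − 1/√F80)
P80^(−½) = W/(10 Wi) + F80^(−½)
  = 7.2990/(10·10.4) + 1/√2977 = 0.070183 + 0.018328 = 0.088511
P80 = (1/0.088511)² = 11.2981² = 127.65 µm

P80 = 127.6 µm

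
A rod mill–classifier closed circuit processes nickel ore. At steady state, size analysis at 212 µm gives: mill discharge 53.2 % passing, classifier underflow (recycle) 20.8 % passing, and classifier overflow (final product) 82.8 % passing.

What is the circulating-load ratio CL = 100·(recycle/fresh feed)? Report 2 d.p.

CL = 91.36 %

Classifier node, passing 212 µm:
d + r·d = r·u + o → r(d−u) = o−d
r = (82.8 − 53.2)/(53.2 − 20.8) = 29.6/32.4 = 0.9136
CL = 100·r = 91.36 %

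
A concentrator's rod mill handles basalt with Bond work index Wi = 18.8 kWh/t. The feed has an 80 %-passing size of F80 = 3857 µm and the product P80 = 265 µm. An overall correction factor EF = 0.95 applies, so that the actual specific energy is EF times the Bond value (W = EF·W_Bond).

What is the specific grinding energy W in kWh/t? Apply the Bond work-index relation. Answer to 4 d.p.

W = 8.0955 kWh/t

W = 10 Wi / √P80 − 10 Wi / √F80
1/√265 = 0.061430;  1/√3857 = 0.016102
W = 10·18.8·(0.061430 − 0.016102) = 8.5216 kWh/t
Corrected W = EF·W_Bond = 0.95·8.5216 = 8.0955 kWh/t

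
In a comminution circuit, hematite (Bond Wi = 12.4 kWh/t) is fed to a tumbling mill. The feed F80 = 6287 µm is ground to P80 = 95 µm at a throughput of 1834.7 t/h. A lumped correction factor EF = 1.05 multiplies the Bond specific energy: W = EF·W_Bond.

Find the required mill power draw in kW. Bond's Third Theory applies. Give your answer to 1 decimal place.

Bond: W = 10·Wi·(1/√P80 − 1/√F80)
W = 10·12.4·(1/√95 − 1/√6287) = 10·12.4·(0.089986) = 11.1583 kWh/t
With EF = 1.05: W = 11.1583·1.05 = 11.7162 kWh/t
P_mill = W·ṁ = 11.7162·1834.7 = 21495.7 kW

P = 21495.7 kW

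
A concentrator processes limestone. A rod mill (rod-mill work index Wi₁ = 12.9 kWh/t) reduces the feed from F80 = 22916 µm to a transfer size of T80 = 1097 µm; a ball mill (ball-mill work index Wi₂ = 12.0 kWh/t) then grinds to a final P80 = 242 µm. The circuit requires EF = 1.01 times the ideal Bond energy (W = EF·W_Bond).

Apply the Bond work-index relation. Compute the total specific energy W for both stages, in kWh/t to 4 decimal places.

W = 7.2048 kWh/t

W = 10 Wi / √P80 − 10 Wi / √F80
Stage 1 (22916→1097 µm, Wi₁=12.9): W₁ = 10·12.9·(0.030192 − 0.006606) = 3.0427 kWh/t
Stage 2 (1097→242 µm, Wi₂=12.0): W₂ = 10·12.0·(0.064282 − 0.030192) = 4.0908 kWh/t
W = W₁ + W₂ = 3.0427 + 4.0908 = 7.1335 kWh/t
With EF = 1.01: W = 7.1335·1.01 = 7.2048 kWh/t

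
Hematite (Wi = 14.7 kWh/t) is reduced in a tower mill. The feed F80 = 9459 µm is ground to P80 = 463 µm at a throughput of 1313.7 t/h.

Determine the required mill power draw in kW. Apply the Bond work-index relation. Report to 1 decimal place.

P = 6989.2 kW

W = 10 Wi / √P80 − 10 Wi / √F80
W = 10·14.7·(1/√463 − 1/√9459) = 10·14.7·(0.036192) = 5.3202 kWh/t
P = W·T = 5.3202·1313.7 = 6989.2 kW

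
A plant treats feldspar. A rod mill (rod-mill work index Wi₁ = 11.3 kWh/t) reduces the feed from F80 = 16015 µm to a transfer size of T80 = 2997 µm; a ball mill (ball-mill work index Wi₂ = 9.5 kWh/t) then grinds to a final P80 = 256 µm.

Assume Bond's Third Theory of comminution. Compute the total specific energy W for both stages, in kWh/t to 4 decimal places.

W = 10·Wi·(P80^(-½) − F80^(-½))
Stage 1 (16015→2997 µm, Wi₁=11.3): W₁ = 10·11.3·(0.018267 − 0.007902) = 1.1712 kWh/t
Stage 2 (2997→256 µm, Wi₂=9.5): W₂ = 10·9.5·(0.062500 − 0.018267) = 4.2022 kWh/t
W = W₁ + W₂ = 1.1712 + 4.2022 = 5.3734 kWh/t

W = 5.3734 kWh/t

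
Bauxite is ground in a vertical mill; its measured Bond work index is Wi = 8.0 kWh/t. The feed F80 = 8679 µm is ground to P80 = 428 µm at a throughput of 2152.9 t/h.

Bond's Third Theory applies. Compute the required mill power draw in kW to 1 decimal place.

W = 10·Wi·(P80^(-½) − F80^(-½))
W = 10·8.0·(1/√428 − 1/√8679) = 10·8.0·(0.037603) = 3.0082 kWh/t
P_mill = W·ṁ = 3.0082·2152.9 = 6476.4 kW

P = 6476.4 kW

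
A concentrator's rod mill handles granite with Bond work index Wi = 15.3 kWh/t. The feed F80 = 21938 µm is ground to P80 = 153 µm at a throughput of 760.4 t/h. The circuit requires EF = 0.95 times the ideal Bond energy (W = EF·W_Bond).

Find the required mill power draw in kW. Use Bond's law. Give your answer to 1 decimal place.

W = 10 Wi / √P80 − 10 Wi / √F80
W = 10·15.3·(1/√153 − 1/√21938) = 10·15.3·(0.074094) = 11.3363 kWh/t
Corrected W = EF·W_Bond = 0.95·11.3363 = 10.7695 kWh/t
Power = W × throughput = 10.7695 kWh/t × 760.4 t/h = 8189.1 kW

P = 8189.1 kW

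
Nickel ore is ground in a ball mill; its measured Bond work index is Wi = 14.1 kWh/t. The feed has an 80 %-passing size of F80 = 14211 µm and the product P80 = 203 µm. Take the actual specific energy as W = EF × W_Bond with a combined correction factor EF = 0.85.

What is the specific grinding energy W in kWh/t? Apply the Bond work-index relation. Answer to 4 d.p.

W = 10 Wi (P80^-0.5 − F80^-0.5)
1/√203 = 0.070186;  1/√14211 = 0.008389
W = 10·14.1·(0.070186 − 0.008389) = 8.7135 kWh/t
With EF = 0.85: W = 8.7135·0.85 = 7.4065 kWh/t

W = 7.4065 kWh/t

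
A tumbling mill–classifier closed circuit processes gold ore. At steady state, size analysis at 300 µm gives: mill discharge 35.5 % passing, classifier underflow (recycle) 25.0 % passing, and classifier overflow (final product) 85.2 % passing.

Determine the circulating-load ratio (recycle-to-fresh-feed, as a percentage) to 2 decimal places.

Two-product formula at 300 µm:
d + r·d = r·u + o → r(d−u) = o−d
r = (85.2 − 35.5)/(35.5 − 25.0) = 49.7/10.5 = 4.7333
CL = 100·r = 473.33 %

CL = 473.33 %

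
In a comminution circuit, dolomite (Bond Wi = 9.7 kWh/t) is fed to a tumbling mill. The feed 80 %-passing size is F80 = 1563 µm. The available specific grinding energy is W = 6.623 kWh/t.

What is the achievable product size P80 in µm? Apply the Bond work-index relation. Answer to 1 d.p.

P80 = 114.2 µm

Bond: W = 10·Wi·(1/√P80 − 1/√F80)
⇒ 1/√P80 = W/(10·Wi) + 1/√F80
  = 6.6230/(10·9.7) + 1/√1563 = 0.068278 + 0.025294 = 0.093573
P80 = (1/0.093573)² = 10.6869² = 114.21 µm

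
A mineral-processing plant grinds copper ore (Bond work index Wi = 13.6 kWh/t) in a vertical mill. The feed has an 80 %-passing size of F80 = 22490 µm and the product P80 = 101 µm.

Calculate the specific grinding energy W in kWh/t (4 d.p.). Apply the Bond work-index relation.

W = 10·Wi·(P80^(-½) − F80^(-½))
1/√101 = 0.099504;  1/√22490 = 0.006668
W = 10·13.6·(0.099504 − 0.006668) = 12.6256 kWh/t

W = 12.6256 kWh/t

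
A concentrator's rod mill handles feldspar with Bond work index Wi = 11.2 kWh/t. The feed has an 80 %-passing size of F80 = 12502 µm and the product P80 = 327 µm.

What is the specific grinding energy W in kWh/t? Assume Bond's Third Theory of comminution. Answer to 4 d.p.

Bond:  W = 10 Wi (1/√P − 1/√F)
1/√327 = 0.055300;  1/√12502 = 0.008944
W = 10·11.2·(0.055300 − 0.008944) = 5.1919 kWh/t

W = 5.1919 kWh/t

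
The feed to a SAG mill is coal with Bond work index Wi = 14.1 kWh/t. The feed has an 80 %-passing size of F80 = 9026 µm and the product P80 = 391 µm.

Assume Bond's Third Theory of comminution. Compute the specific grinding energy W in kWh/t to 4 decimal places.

W_Bond = 10·Wi·(1/√P₈₀ − 1/√F₈₀)
1/√391 = 0.050572;  1/√9026 = 0.010526
W = 10·14.1·(0.050572 − 0.010526) = 5.6465 kWh/t

W = 5.6465 kWh/t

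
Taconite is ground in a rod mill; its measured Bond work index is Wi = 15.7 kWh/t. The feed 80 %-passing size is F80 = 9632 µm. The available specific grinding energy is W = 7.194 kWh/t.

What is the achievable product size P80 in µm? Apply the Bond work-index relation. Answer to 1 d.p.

W = 10·Wi·(P80^(-½) − F80^(-½))
⇒ 1/√P80 = W/(10 Wi) + 1/√F80
  = 7.1940/(10·15.7) + 1/√9632 = 0.045822 + 0.010189 = 0.056011
P80 = (1/0.056011)² = 17.8537² = 318.75 µm

P80 = 318.8 µm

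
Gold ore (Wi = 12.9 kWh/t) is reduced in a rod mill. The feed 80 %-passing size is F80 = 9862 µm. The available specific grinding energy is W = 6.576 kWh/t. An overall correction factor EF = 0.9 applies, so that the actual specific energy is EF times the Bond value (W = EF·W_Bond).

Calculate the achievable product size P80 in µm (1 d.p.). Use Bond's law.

W_Bond = 10·Wi·(1/√P₈₀ − 1/√F₈₀)
W_Bond = W / EF = 6.576 / 0.9 = 7.3067 kWh/t
1/√P80 = 1/√F80 + W_Bond/(10·Wi)
  = 7.3067/(10·12.9) + 1/√9862 = 0.056641 + 0.010070 = 0.066711
P80 = (1/0.066711)² = 14.9901² = 224.70 µm

P80 = 224.7 µm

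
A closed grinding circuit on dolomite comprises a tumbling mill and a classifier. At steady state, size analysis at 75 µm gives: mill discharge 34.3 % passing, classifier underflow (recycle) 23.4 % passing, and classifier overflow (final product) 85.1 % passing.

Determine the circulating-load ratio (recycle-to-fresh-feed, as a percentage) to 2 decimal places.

CL = 466.06 %

Let r = R/F. Size balance at 75 µm:
d + r·d = r·u + o → r(d−u) = o−d
r = (85.1 − 34.3)/(34.3 − 23.4) = 50.8/10.9 = 4.6606
CL = 100·r = 466.06 %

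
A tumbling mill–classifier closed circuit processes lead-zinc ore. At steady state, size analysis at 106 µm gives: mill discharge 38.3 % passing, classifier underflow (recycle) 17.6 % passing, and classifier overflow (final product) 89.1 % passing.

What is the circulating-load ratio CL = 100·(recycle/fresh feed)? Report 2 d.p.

CL = 245.41 %

Classifier node, passing 106 µm:
(1+r)·d = r·u + o ⇒ r = (o−d)/(d−u)
r = (89.1 − 38.3)/(38.3 − 17.6) = 50.8/20.7 = 2.4541
CL = 100·r = 245.41 %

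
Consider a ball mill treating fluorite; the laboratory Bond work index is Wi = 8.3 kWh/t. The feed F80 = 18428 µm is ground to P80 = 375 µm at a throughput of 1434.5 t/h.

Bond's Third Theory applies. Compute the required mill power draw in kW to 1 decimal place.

P = 5271.3 kW

W = 10·Wi·[P80^(−½) − F80^(−½)]
W = 10·8.3·(1/√375 − 1/√18428) = 10·8.3·(0.044273) = 3.6747 kWh/t
P = W·T = 3.6747·1434.5 = 5271.3 kW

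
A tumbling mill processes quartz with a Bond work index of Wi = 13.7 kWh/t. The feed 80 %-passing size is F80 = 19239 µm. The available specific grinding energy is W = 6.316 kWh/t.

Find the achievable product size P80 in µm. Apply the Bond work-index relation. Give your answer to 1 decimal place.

P80 = 351.8 µm

W = 10·Wi·[P80^(−½) − F80^(−½)]
P80^(−½) = W/(10 Wi) + F80^(−½)
  = 6.3160/(10·13.7) + 1/√19239 = 0.046102 + 0.007210 = 0.053312
P80 = (1/0.053312)² = 18.7576² = 351.85 µm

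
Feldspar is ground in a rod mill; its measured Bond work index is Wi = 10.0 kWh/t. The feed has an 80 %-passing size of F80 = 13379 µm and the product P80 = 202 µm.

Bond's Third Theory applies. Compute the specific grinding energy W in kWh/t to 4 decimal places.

W = 6.1714 kWh/t

Bond: W = 10·Wi·(1/√P80 − 1/√F80)
1/√202 = 0.070360;  1/√13379 = 0.008645
W = 10·10.0·(0.070360 − 0.008645) = 6.1714 kWh/t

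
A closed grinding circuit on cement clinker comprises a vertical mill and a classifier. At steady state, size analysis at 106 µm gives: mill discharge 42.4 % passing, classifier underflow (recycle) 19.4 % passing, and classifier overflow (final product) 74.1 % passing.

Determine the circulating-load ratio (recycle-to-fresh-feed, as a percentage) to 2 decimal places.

Two-product formula at 106 µm:
r = (o − d)/(d − u)
r = (74.1 − 42.4)/(42.4 − 19.4) = 31.7/23.0 = 1.3783
CL = 100·r = 137.83 %

CL = 137.83 %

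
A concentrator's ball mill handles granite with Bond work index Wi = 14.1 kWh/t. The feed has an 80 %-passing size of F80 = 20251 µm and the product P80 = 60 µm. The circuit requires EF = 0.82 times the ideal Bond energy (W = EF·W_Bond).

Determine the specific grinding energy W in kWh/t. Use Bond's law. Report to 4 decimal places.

W = 14.1140 kWh/t

W_Bond = 10·Wi·(1/√P₈₀ − 1/√F₈₀)
1/√60 = 0.129099;  1/√20251 = 0.007027
W = 10·14.1·(0.129099 − 0.007027) = 17.2122 kWh/t
Apply correction: 17.2122 × 0.82 = 14.1140 kWh/t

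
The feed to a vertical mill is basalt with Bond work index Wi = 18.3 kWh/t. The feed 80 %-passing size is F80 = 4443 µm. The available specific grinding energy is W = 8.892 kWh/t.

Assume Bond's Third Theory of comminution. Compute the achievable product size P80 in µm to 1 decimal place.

W = 10 Wi (1/√P80 − 1/√F80)  [Bond]
P80^(−½) = W/(10 Wi) + F80^(−½)
  = 8.8920/(10·18.3) + 1/√4443 = 0.048590 + 0.015002 = 0.063593
P80 = (1/0.063593)² = 15.7251² = 247.28 µm

P80 = 247.3 µm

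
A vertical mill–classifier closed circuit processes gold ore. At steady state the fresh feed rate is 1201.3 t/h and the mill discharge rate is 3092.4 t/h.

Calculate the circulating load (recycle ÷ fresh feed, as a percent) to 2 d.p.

CL = 157.42 %

Discharge = new feed + return, hence
R = M − F = 3092.4 − 1201.3 = 1891.1 t/h
CL = 100·R/F = 100·1891.1/1201.3 = 157.42 %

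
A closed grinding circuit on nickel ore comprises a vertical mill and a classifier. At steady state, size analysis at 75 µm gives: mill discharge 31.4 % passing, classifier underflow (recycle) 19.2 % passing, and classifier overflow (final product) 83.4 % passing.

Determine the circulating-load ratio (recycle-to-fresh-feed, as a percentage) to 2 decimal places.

CL = 426.23 %

Balance %-passing 75 µm (r = R/F):
Fd + Rd = Ru + Fo ⇒ R/F = (o−d)/(d−u)
r = (83.4 − 31.4)/(31.4 − 19.2) = 52.0/12.2 = 4.2623
CL = 100·r = 426.23 %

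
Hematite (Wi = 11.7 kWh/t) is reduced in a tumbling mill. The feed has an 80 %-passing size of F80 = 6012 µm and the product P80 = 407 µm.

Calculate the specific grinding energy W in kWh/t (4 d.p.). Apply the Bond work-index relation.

W = 4.2905 kWh/t

Bond: W = 10·Wi·(1/√P80 − 1/√F80)
1/√407 = 0.049568;  1/√6012 = 0.012897
W = 10·11.7·(0.049568 − 0.012897) = 4.2905 kWh/t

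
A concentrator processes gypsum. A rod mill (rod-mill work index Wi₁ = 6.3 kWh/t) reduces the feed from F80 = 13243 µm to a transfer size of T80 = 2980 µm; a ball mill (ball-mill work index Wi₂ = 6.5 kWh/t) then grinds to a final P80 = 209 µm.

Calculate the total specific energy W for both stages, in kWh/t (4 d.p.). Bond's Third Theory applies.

W = 3.9121 kWh/t

W_Bond = 10·Wi·(1/√P₈₀ − 1/√F₈₀)
Stage 1 (13243→2980 µm, Wi₁=6.3): W₁ = 10·6.3·(0.018319 − 0.008690) = 0.6066 kWh/t
Stage 2 (2980→209 µm, Wi₂=6.5): W₂ = 10·6.5·(0.069171 − 0.018319) = 3.3054 kWh/t
W = W₁ + W₂ = 0.6066 + 3.3054 = 3.9121 kWh/t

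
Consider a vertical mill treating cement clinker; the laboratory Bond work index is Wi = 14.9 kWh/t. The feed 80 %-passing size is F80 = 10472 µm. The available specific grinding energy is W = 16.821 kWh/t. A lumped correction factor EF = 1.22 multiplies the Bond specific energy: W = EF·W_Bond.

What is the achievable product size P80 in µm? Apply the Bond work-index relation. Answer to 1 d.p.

W_Bond = 10·Wi·(1/√P₈₀ − 1/√F₈₀)
W_Bond = W / EF = 16.821 / 1.22 = 13.7877 kWh/t
⇒ 1/√P80 = W_Bond/(10·Wi) + 1/√F80
  = 13.7877/(10·14.9) + 1/√10472 = 0.092535 + 0.009772 = 0.102307
P80 = (1/0.102307)² = 9.7745² = 95.54 µm

P80 = 95.5 µm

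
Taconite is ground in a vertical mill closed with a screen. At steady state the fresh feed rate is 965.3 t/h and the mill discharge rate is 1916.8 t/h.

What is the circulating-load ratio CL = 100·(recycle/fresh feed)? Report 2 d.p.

M = F + R at steady state, so:
R = M − F = 1916.8 − 965.3 = 951.5 t/h
CL = 100·R/F = 100·951.5/965.3 = 98.57 %

CL = 98.57 %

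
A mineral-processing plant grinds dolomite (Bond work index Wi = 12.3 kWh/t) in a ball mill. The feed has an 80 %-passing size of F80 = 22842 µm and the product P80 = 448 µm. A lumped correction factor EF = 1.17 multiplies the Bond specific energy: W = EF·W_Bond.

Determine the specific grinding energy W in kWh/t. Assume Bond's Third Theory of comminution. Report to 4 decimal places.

W = 10 Wi (1/√P80 − 1/√F80)  [Bond]
1/√448 = 0.047246;  1/√22842 = 0.006617
W = 10·12.3·(0.047246 − 0.006617) = 4.9974 kWh/t
Apply correction: 4.9974 × 1.17 = 5.8469 kWh/t

W = 5.8469 kWh/t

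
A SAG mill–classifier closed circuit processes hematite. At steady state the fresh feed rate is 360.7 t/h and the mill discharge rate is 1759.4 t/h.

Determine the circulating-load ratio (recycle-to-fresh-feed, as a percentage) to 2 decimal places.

CL = 387.77 %

M = F + R at steady state, so:
R = M − F = 1759.4 − 360.7 = 1398.7 t/h
CL = 100·R/F = 100·1398.7/360.7 = 387.77 %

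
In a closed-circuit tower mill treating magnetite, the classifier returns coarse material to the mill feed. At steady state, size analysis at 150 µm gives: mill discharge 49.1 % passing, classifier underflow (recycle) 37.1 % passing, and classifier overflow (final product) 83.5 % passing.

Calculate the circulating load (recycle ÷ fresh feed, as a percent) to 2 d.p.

CL = 286.67 %

Classifier node, passing 150 µm:
r = (o − d)/(d − u)
r = (83.5 − 49.1)/(49.1 − 37.1) = 34.4/12.0 = 2.8667
CL = 100·r = 286.67 %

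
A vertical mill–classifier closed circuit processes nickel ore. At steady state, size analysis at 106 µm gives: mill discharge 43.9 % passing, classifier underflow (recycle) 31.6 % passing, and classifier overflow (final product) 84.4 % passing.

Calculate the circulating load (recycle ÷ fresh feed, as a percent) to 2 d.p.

Classifier node, passing 106 µm:
Fd + Rd = Ru + Fo ⇒ R/F = (o−d)/(d−u)
r = (84.4 − 43.9)/(43.9 − 31.6) = 40.5/12.3 = 3.2927
CL = 100·r = 329.27 %

CL = 329.27 %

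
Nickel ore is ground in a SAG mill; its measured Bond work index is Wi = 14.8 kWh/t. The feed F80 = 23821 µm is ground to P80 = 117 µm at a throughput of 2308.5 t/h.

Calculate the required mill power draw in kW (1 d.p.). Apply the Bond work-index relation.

P = 29372.6 kW

W_Bond = 10·Wi·(1/√P₈₀ − 1/√F₈₀)
W = 10·14.8·(1/√117 − 1/√23821) = 10·14.8·(0.085971) = 12.7237 kWh/t
P = W·T = 12.7237·2308.5 = 29372.6 kW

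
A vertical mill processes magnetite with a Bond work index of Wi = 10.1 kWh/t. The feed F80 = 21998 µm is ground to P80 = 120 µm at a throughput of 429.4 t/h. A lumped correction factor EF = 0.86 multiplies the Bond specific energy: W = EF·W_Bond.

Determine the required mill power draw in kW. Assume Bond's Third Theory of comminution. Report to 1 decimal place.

W = 10 Wi / √P80 − 10 Wi / √F80
W = 10·10.1·(1/√120 − 1/√21998) = 10·10.1·(0.084545) = 8.5390 kWh/t
W_actual = 0.86 × 8.5390 = 7.3436 kWh/t
P = W·T = 7.3436·429.4 = 3153.3 kW

P = 3153.3 kW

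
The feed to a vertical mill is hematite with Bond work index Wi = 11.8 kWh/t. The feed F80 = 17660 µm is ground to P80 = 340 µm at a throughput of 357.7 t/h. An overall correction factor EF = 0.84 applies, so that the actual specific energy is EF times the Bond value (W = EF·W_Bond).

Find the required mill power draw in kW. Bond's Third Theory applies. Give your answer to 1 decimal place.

W = 10 Wi / √P80 − 10 Wi / √F80
W = 10·11.8·(1/√340 − 1/√17660) = 10·11.8·(0.046708) = 5.5115 kWh/t
Apply correction: 5.5115 × 0.84 = 4.6297 kWh/t
Power = W × throughput = 4.6297 kWh/t × 357.7 t/h = 1656.0 kW

P = 1656.0 kW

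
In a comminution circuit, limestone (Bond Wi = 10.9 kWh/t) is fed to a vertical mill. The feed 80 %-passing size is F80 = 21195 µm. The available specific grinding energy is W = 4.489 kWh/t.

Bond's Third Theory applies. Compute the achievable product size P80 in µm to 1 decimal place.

W = 10 Wi (1/√P80 − 1/√F80)  [Bond]
P80^(−½) = W/(10 Wi) + F80^(−½)
  = 4.4890/(10·10.9) + 1/√21195 = 0.041183 + 0.006869 = 0.048052
P80 = (1/0.048052)² = 20.8106² = 433.08 µm

P80 = 433.1 µm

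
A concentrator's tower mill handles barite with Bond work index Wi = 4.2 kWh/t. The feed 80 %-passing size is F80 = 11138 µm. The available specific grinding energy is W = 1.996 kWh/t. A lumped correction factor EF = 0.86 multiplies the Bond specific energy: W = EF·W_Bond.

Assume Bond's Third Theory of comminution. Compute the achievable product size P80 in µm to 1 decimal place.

W = 10 Wi (P80^-0.5 − F80^-0.5)
W_Bond = W / EF = 1.996 / 0.86 = 2.3209 kWh/t
⇒ 1/√P80 = W_Bond/(10·Wi) + 1/√F80
  = 2.3209/(10·4.2) + 1/√11138 = 0.055260 + 0.009475 = 0.064736
P80 = (1/0.064736)² = 15.4474² = 238.62 µm

P80 = 238.6 µm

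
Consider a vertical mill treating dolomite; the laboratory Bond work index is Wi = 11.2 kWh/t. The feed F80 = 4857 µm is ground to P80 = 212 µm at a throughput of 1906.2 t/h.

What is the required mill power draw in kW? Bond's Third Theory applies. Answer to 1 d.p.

W = 10·Wi·[P80^(−½) − F80^(−½)]
W = 10·11.2·(1/√212 − 1/√4857) = 10·11.2·(0.054331) = 6.0851 kWh/t
P = W·T = 6.0851·1906.2 = 11599.5 kW

P = 11599.5 kW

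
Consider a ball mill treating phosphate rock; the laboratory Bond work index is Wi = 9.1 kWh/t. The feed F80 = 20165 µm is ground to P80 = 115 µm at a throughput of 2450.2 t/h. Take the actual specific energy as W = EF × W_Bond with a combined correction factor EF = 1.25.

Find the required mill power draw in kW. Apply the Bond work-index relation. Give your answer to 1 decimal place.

W = 10 Wi (P80^-0.5 − F80^-0.5)
W = 10·9.1·(1/√115 − 1/√20165) = 10·9.1·(0.086208) = 7.8450 kWh/t
With EF = 1.25: W = 7.8450·1.25 = 9.8062 kWh/t
P = W·T = 9.8062·2450.2 = 24027.2 kW

P = 24027.2 kW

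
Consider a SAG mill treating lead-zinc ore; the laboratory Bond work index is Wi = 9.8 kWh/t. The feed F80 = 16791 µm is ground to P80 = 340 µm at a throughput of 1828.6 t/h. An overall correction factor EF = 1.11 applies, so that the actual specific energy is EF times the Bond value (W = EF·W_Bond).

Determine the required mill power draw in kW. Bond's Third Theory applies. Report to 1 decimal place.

W = 10·Wi·[P80^(−½) − F80^(−½)]
W = 10·9.8·(1/√340 − 1/√16791) = 10·9.8·(0.046515) = 4.5585 kWh/t
Apply correction: 4.5585 × 1.11 = 5.0599 kWh/t
Mill draw = 5.0599 × 1828.6 = 9252.6 kW

P = 9252.6 kW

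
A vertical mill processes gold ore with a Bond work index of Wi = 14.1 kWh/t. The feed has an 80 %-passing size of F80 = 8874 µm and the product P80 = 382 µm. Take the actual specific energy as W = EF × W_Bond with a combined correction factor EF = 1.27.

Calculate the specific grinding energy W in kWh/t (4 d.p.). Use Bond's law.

W = 10·Wi·[P80^(−½) − F80^(−½)]
1/√382 = 0.051164;  1/√8874 = 0.010615
W = 10·14.1·(0.051164 − 0.010615) = 5.7174 kWh/t
Apply correction: 5.7174 × 1.27 = 7.2611 kWh/t

W = 7.2611 kWh/t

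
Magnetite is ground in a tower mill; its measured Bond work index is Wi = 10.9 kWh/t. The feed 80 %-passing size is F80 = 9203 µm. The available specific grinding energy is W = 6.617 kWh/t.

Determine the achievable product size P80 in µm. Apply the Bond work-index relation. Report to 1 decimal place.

P80 = 197.6 µm

W = 10 Wi (1/√P80 − 1/√F80)  [Bond]
⇒ 1/√P80 = W/(10 Wi) + 1/√F80
  = 6.6170/(10·10.9) + 1/√9203 = 0.060706 + 0.010424 = 0.071130
P80 = (1/0.071130)² = 14.0587² = 197.65 µm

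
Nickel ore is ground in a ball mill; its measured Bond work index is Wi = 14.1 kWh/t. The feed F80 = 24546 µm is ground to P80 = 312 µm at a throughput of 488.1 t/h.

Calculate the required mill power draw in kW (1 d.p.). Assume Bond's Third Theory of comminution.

W = 10 Wi / √P80 − 10 Wi / √F80
W = 10·14.1·(1/√312 − 1/√24546) = 10·14.1·(0.050231) = 7.0826 kWh/t
Mill draw = 7.0826 × 488.1 = 3457.0 kW

P = 3457.0 kW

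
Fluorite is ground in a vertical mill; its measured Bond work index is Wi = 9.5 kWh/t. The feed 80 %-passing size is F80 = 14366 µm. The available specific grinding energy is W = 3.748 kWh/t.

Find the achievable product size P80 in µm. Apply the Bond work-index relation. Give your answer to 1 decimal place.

P80 = 437.7 µm

W = 10·Wi·[P80^(−½) − F80^(−½)]
P80^-0.5 = F80^-0.5 + W/(10 Wi)
  = 3.7480/(10·9.5) + 1/√14366 = 0.039453 + 0.008343 = 0.047796
P80 = (1/0.047796)² = 20.9223² = 437.74 µm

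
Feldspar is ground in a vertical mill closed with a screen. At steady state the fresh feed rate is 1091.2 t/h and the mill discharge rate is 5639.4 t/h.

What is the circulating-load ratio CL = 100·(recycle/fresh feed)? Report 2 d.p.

Steady state: M = F + R.
R = M − F = 5639.4 − 1091.2 = 4548.2 t/h
CL = 100·R/F = 100·4548.2/1091.2 = 416.81 %

CL = 416.81 %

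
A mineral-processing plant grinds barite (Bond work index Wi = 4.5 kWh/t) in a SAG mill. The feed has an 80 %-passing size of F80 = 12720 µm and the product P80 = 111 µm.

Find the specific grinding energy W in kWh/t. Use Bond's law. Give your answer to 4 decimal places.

Bond:  W = 10 Wi (1/√P − 1/√F)
1/√111 = 0.094916;  1/√12720 = 0.008867
W = 10·4.5·(0.094916 − 0.008867) = 3.8722 kWh/t

W = 3.8722 kWh/t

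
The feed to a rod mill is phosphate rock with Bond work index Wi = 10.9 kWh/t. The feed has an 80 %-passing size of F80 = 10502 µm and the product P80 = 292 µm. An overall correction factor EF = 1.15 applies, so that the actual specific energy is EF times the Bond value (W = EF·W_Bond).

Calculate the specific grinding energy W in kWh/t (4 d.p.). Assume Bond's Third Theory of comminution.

W = 6.1124 kWh/t

W_Bond = 10·Wi·(1/√P₈₀ − 1/√F₈₀)
1/√292 = 0.058521;  1/√10502 = 0.009758
W = 10·10.9·(0.058521 − 0.009758) = 5.3151 kWh/t
Corrected W = EF·W_Bond = 1.15·5.3151 = 6.1124 kWh/t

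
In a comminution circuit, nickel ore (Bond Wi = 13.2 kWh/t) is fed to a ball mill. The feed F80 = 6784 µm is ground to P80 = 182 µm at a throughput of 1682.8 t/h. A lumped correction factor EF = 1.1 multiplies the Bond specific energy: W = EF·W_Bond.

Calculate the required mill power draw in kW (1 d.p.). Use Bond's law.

W = 10 Wi (P80^-0.5 − F80^-0.5)
W = 10·13.2·(1/√182 − 1/√6784) = 10·13.2·(0.061984) = 8.1819 kWh/t
With EF = 1.1: W = 8.1819·1.1 = 9.0001 kWh/t
P_mill = W·ṁ = 9.0001·1682.8 = 15145.3 kW

P = 15145.3 kW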